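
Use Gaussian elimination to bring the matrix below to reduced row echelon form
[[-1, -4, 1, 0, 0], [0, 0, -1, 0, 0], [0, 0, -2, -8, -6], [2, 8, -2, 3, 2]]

[[1, 4, 0, 0, 0], [0, 0, 1, 0, 0], [0, 0, 0, 1, 0], [0, 0, 0, 0, 1]]

ρ1 -> -1·ρ1
  [ 1  4  -1   0   0 ]
  [ 0  0  -1   0   0 ]
  [ 0  0  -2  -8  -6 ]
  [ 2  8  -2   3   2 ]
ρ4 -> ρ4 − 2·ρ1
  [ 1  4  -1   0   0 ]
  [ 0  0  -1   0   0 ]
  [ 0  0  -2  -8  -6 ]
  [ 0  0   0   3   2 ]
ρ2 -> -1·ρ2
  [ 1  4  -1   0   0 ]
  [ 0  0   1   0   0 ]
  [ 0  0  -2  -8  -6 ]
  [ 0  0   0   3   2 ]
ρ3 -> ρ3 + 2·ρ2
  [ 1  4  -1   0   0 ]
  [ 0  0   1   0   0 ]
  [ 0  0   0  -8  -6 ]
  [ 0  0   0   3   2 ]
ρ3 -> -1/8·ρ3
  [ 1  4  -1  0    0 ]
  [ 0  0   1  0    0 ]
  [ 0  0   0  1  3/4 ]
  [ 0  0   0  3    2 ]
ρ4 -> ρ4 − 3·ρ3
  [ 1  4  -1  0     0 ]
  [ 0  0   1  0     0 ]
  [ 0  0   0  1   3/4 ]
  [ 0  0   0  0  -1/4 ]
ρ4 -> -4·ρ4
  [ 1  4  -1  0    0 ]
  [ 0  0   1  0    0 ]
  [ 0  0   0  1  3/4 ]
  [ 0  0   0  0    1 ]
ρ3 -> ρ3 − 3/4·ρ4
  [ 1  4  -1  0  0 ]
  [ 0  0   1  0  0 ]
  [ 0  0   0  1  0 ]
  [ 0  0   0  0  1 ]
ρ1 -> ρ1 + ρ2
  [ 1  4  0  0  0 ]
  [ 0  0  1  0  0 ]
  [ 0  0  0  1  0 ]
  [ 0  0  0  0  1 ]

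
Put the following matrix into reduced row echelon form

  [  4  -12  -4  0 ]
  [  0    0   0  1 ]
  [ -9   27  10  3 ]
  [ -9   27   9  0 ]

[[1, -3, 0, 0], [0, 0, 1, 0], [0, 0, 0, 1], [0, 0, 0, 0]]

ρ1 -> 1/4·ρ1
  [  1  -3  -1  0 ]
  [  0   0   0  1 ]
  [ -9  27  10  3 ]
  [ -9  27   9  0 ]
ρ3 -> ρ3 + 9·ρ1
  [  1  -3  -1  0 ]
  [  0   0   0  1 ]
  [  0   0   1  3 ]
  [ -9  27   9  0 ]
ρ4 -> ρ4 + 9·ρ1
  [ 1  -3  -1  0 ]
  [ 0   0   0  1 ]
  [ 0   0   1  3 ]
  [ 0   0   0  0 ]
ρ2 ↔ ρ3
  [ 1  -3  -1  0 ]
  [ 0   0   1  3 ]
  [ 0   0   0  1 ]
  [ 0   0   0  0 ]
ρ2 -> ρ2 − 3·ρ3
  [ 1  -3  -1  0 ]
  [ 0   0   1  0 ]
  [ 0   0   0  1 ]
  [ 0   0   0  0 ]
ρ1 -> ρ1 + ρ2
  [ 1  -3  0  0 ]
  [ 0   0  1  0 ]
  [ 0   0  0  1 ]
  [ 0   0  0  0 ]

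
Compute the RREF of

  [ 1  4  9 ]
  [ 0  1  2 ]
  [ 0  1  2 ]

R3 ← R3 − R2
  [ 1  4  9 ]
  [ 0  1  2 ]
  [ 0  0  0 ]
R1 ← R1 − 4·R2
  [ 1  0  1 ]
  [ 0  1  2 ]
  [ 0  0  0 ]

[[1, 0, 1], [0, 1, 2], [0, 0, 0]]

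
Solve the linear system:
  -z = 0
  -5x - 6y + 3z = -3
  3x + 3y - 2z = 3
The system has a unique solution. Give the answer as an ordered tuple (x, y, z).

(3, -2, 0)

Form the augmented matrix and row-reduce:
  [  0   0  -1  |   0 ]
  [ -5  -6   3  |  -3 ]
  [  3   3  -2  |   3 ]
R1 ↔ R2
  [ -5  -6   3  |  -3 ]
  [  0   0  -1  |   0 ]
  [  3   3  -2  |   3 ]
R1 ← -1/5·R1
  [ 1  6/5  -3/5  |  3/5 ]
  [ 0    0    -1  |    0 ]
  [ 3    3    -2  |    3 ]
R3 ← R3 − 3·R1
  [ 1   6/5  -3/5  |  3/5 ]
  [ 0     0    -1  |    0 ]
  [ 0  -3/5  -1/5  |  6/5 ]
R2 ↔ R3
  [ 1   6/5  -3/5  |  3/5 ]
  [ 0  -3/5  -1/5  |  6/5 ]
  [ 0     0    -1  |    0 ]
R2 ← -5/3·R2
  [ 1  6/5  -3/5  |  3/5 ]
  [ 0    1   1/3  |   -2 ]
  [ 0    0    -1  |    0 ]
R3 ← -1·R3
  [ 1  6/5  -3/5  |  3/5 ]
  [ 0    1   1/3  |   -2 ]
  [ 0    0     1  |    0 ]
R2 ← R2 − 1/3·R3
  [ 1  6/5  -3/5  |  3/5 ]
  [ 0    1     0  |   -2 ]
  [ 0    0     1  |    0 ]
R1 ← R1 + 3/5·R3
  [ 1  6/5  0  |  3/5 ]
  [ 0    1  0  |   -2 ]
  [ 0    0  1  |    0 ]
R1 ← R1 − 6/5·R2
  [ 1  0  0  |   3 ]
  [ 0  1  0  |  -2 ]
  [ 0  0  1  |   0 ]
Reading off the last column: x = 3, y = -2, z = 0.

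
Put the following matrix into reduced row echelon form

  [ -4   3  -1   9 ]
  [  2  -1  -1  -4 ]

[[1, 0, -2, -3/2], [0, 1, -3, 1]]

ρ1 := -1/4·ρ1
  [ 1  -3/4  1/4  -9/4 ]
  [ 2    -1   -1    -4 ]
ρ2 := ρ2 − 2·ρ1
  [ 1  -3/4   1/4  -9/4 ]
  [ 0   1/2  -3/2   1/2 ]
ρ2 := 2·ρ2
  [ 1  -3/4  1/4  -9/4 ]
  [ 0     1   -3     1 ]
ρ1 := ρ1 + 3/4·ρ2
  [ 1  0  -2  -3/2 ]
  [ 0  1  -3     1 ]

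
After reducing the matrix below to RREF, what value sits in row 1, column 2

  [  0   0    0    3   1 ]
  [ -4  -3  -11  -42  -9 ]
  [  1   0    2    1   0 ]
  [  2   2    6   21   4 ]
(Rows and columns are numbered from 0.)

r1 <-> r2
  [ -4  -3  -11  -42  -9 ]
  [  0   0    0    3   1 ]
  [  1   0    2    1   0 ]
  [  2   2    6   21   4 ]
r1 -> -1/4·r1
  [ 1  3/4  11/4  21/2  9/4 ]
  [ 0    0     0     3    1 ]
  [ 1    0     2     1    0 ]
  [ 2    2     6    21    4 ]
r3 -> r3 − r1
  [ 1   3/4  11/4   21/2   9/4 ]
  [ 0     0     0      3     1 ]
  [ 0  -3/4  -3/4  -19/2  -9/4 ]
  [ 2     2     6     21     4 ]
r4 -> r4 − 2·r1
  [ 1   3/4  11/4   21/2   9/4 ]
  [ 0     0     0      3     1 ]
  [ 0  -3/4  -3/4  -19/2  -9/4 ]
  [ 0   1/2   1/2      0  -1/2 ]
r2 <-> r3
  [ 1   3/4  11/4   21/2   9/4 ]
  [ 0  -3/4  -3/4  -19/2  -9/4 ]
  [ 0     0     0      3     1 ]
  [ 0   1/2   1/2      0  -1/2 ]
r2 -> -4/3·r2
  [ 1  3/4  11/4  21/2   9/4 ]
  [ 0    1     1  38/3     3 ]
  [ 0    0     0     3     1 ]
  [ 0  1/2   1/2     0  -1/2 ]
r4 -> r4 − 1/2·r2
  [ 1  3/4  11/4   21/2  9/4 ]
  [ 0    1     1   38/3    3 ]
  [ 0    0     0      3    1 ]
  [ 0    0     0  -19/3   -2 ]
r3 -> 1/3·r3
  [ 1  3/4  11/4   21/2  9/4 ]
  [ 0    1     1   38/3    3 ]
  [ 0    0     0      1  1/3 ]
  [ 0    0     0  -19/3   -2 ]
r4 -> r4 + 19/3·r3
  [ 1  3/4  11/4  21/2  9/4 ]
  [ 0    1     1  38/3    3 ]
  [ 0    0     0     1  1/3 ]
  [ 0    0     0     0  1/9 ]
r4 -> 9·r4
  [ 1  3/4  11/4  21/2  9/4 ]
  [ 0    1     1  38/3    3 ]
  [ 0    0     0     1  1/3 ]
  [ 0    0     0     0    1 ]
r3 -> r3 − 1/3·r4
  [ 1  3/4  11/4  21/2  9/4 ]
  [ 0    1     1  38/3    3 ]
  [ 0    0     0     1    0 ]
  [ 0    0     0     0    1 ]
r2 -> r2 − 3·r4
  [ 1  3/4  11/4  21/2  9/4 ]
  [ 0    1     1  38/3    0 ]
  [ 0    0     0     1    0 ]
  [ 0    0     0     0    1 ]
r1 -> r1 − 9/4·r4
  [ 1  3/4  11/4  21/2  0 ]
  [ 0    1     1  38/3  0 ]
  [ 0    0     0     1  0 ]
  [ 0    0     0     0  1 ]
r2 -> r2 − 38/3·r3
  [ 1  3/4  11/4  21/2  0 ]
  [ 0    1     1     0  0 ]
  [ 0    0     0     1  0 ]
  [ 0    0     0     0  1 ]
r1 -> r1 − 21/2·r3
  [ 1  3/4  11/4  0  0 ]
  [ 0    1     1  0  0 ]
  [ 0    0     0  1  0 ]
  [ 0    0     0  0  1 ]
r1 -> r1 − 3/4·r2
  [ 1  0  2  0  0 ]
  [ 0  1  1  0  0 ]
  [ 0  0  0  1  0 ]
  [ 0  0  0  0  1 ]

1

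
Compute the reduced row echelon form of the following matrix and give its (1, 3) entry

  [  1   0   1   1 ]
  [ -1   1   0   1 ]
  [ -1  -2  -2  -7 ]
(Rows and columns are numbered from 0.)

R2 := R2 + R1
  [  1   0   1   1 ]
  [  0   1   1   2 ]
  [ -1  -2  -2  -7 ]
R3 := R3 + R1
  [ 1   0   1   1 ]
  [ 0   1   1   2 ]
  [ 0  -2  -1  -6 ]
R3 := R3 + 2·R2
  [ 1  0  1   1 ]
  [ 0  1  1   2 ]
  [ 0  0  1  -2 ]
R2 := R2 − R3
  [ 1  0  1   1 ]
  [ 0  1  0   4 ]
  [ 0  0  1  -2 ]
R1 := R1 − R3
  [ 1  0  0   3 ]
  [ 0  1  0   4 ]
  [ 0  0  1  -2 ]

4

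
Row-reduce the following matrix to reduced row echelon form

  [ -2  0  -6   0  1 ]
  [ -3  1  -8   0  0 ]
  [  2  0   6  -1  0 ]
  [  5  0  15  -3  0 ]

[[1, 0, 3, 0, 0], [0, 1, 1, 0, 0], [0, 0, 0, 1, 0], [0, 0, 0, 0, 1]]

Multiply R1 by -1/2.
  [  1  0   3   0  -1/2 ]
  [ -3  1  -8   0     0 ]
  [  2  0   6  -1     0 ]
  [  5  0  15  -3     0 ]
Add 3 times R1 to R2.
  [ 1  0   3   0  -1/2 ]
  [ 0  1   1   0  -3/2 ]
  [ 2  0   6  -1     0 ]
  [ 5  0  15  -3     0 ]
Subtract 2 times R1 from R3.
  [ 1  0   3   0  -1/2 ]
  [ 0  1   1   0  -3/2 ]
  [ 0  0   0  -1     1 ]
  [ 5  0  15  -3     0 ]
Subtract 5 times R1 from R4.
  [ 1  0  3   0  -1/2 ]
  [ 0  1  1   0  -3/2 ]
  [ 0  0  0  -1     1 ]
  [ 0  0  0  -3   5/2 ]
Multiply R3 by -1.
  [ 1  0  3   0  -1/2 ]
  [ 0  1  1   0  -3/2 ]
  [ 0  0  0   1    -1 ]
  [ 0  0  0  -3   5/2 ]
Add 3 times R3 to R4.
  [ 1  0  3  0  -1/2 ]
  [ 0  1  1  0  -3/2 ]
  [ 0  0  0  1    -1 ]
  [ 0  0  0  0  -1/2 ]
Multiply R4 by -2.
  [ 1  0  3  0  -1/2 ]
  [ 0  1  1  0  -3/2 ]
  [ 0  0  0  1    -1 ]
  [ 0  0  0  0     1 ]
Add R4 to R3.
  [ 1  0  3  0  -1/2 ]
  [ 0  1  1  0  -3/2 ]
  [ 0  0  0  1     0 ]
  [ 0  0  0  0     1 ]
Add 3/2 times R4 to R2.
  [ 1  0  3  0  -1/2 ]
  [ 0  1  1  0     0 ]
  [ 0  0  0  1     0 ]
  [ 0  0  0  0     1 ]
Add 1/2 times R4 to R1.
  [ 1  0  3  0  0 ]
  [ 0  1  1  0  0 ]
  [ 0  0  0  1  0 ]
  [ 0  0  0  0  1 ]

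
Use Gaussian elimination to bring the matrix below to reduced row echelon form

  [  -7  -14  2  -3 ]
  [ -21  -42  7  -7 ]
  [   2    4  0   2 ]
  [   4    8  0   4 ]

r1 → -1/7·r1
  [   1    2  -2/7  3/7 ]
  [ -21  -42     7   -7 ]
  [   2    4     0    2 ]
  [   4    8     0    4 ]
r2 → r2 + 21·r1
  [ 1  2  -2/7  3/7 ]
  [ 0  0     1    2 ]
  [ 2  4     0    2 ]
  [ 4  8     0    4 ]
r3 → r3 − 2·r1
  [ 1  2  -2/7  3/7 ]
  [ 0  0     1    2 ]
  [ 0  0   4/7  8/7 ]
  [ 4  8     0    4 ]
r4 → r4 − 4·r1
  [ 1  2  -2/7   3/7 ]
  [ 0  0     1     2 ]
  [ 0  0   4/7   8/7 ]
  [ 0  0   8/7  16/7 ]
r3 → r3 − 4/7·r2
  [ 1  2  -2/7   3/7 ]
  [ 0  0     1     2 ]
  [ 0  0     0     0 ]
  [ 0  0   8/7  16/7 ]
r4 → r4 − 8/7·r2
  [ 1  2  -2/7  3/7 ]
  [ 0  0     1    2 ]
  [ 0  0     0    0 ]
  [ 0  0     0    0 ]
r1 → r1 + 2/7·r2
  [ 1  2  0  1 ]
  [ 0  0  1  2 ]
  [ 0  0  0  0 ]
  [ 0  0  0  0 ]

[[1, 2, 0, 1], [0, 0, 1, 2], [0, 0, 0, 0], [0, 0, 0, 0]]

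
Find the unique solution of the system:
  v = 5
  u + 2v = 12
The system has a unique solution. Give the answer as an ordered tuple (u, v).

Form the augmented matrix and row-reduce:
  [ 0  1  |   5 ]
  [ 1  2  |  12 ]
R1 <=> R2
  [ 1  2  |  12 ]
  [ 0  1  |   5 ]
R1 → R1 − 2·R2
  [ 1  0  |  2 ]
  [ 0  1  |  5 ]
Reading off the last column: u = 2, v = 5.

(2, 5)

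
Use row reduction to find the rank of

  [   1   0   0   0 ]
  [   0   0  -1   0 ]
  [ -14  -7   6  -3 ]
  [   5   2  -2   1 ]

r3 := r3 + 14·r1
r4 := r4 − 5·r1
r2 ↔ r3
r2 := -1/7·r2
r4 := r4 − 2·r2
r3 := -1·r3
r4 := r4 + 2/7·r3
r4 := 7·r4
r2 := r2 − 3/7·r4
r2 := r2 + 6/7·r3
The reduced form has 4 nonzero rows.

rank = 4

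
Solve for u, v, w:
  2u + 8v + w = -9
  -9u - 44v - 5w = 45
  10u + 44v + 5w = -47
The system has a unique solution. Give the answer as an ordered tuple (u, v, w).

Form the augmented matrix and row-reduce:
  [  2    8   1  |   -9 ]
  [ -9  -44  -5  |   45 ]
  [ 10   44   5  |  -47 ]
R1 -> 1/2·R1
  [  1    4  1/2  |  -9/2 ]
  [ -9  -44   -5  |    45 ]
  [ 10   44    5  |   -47 ]
R2 -> R2 + 9·R1
  [  1   4   1/2  |  -9/2 ]
  [  0  -8  -1/2  |   9/2 ]
  [ 10  44     5  |   -47 ]
R3 -> R3 − 10·R1
  [ 1   4   1/2  |  -9/2 ]
  [ 0  -8  -1/2  |   9/2 ]
  [ 0   4     0  |    -2 ]
R2 -> -1/8·R2
  [ 1  4   1/2  |   -9/2 ]
  [ 0  1  1/16  |  -9/16 ]
  [ 0  4     0  |     -2 ]
R3 -> R3 − 4·R2
  [ 1  4   1/2  |   -9/2 ]
  [ 0  1  1/16  |  -9/16 ]
  [ 0  0  -1/4  |    1/4 ]
R3 -> -4·R3
  [ 1  4   1/2  |   -9/2 ]
  [ 0  1  1/16  |  -9/16 ]
  [ 0  0     1  |     -1 ]
R2 -> R2 − 1/16·R3
  [ 1  4  1/2  |  -9/2 ]
  [ 0  1    0  |  -1/2 ]
  [ 0  0    1  |    -1 ]
R1 -> R1 − 1/2·R3
  [ 1  4  0  |    -4 ]
  [ 0  1  0  |  -1/2 ]
  [ 0  0  1  |    -1 ]
R1 -> R1 − 4·R2
  [ 1  0  0  |    -2 ]
  [ 0  1  0  |  -1/2 ]
  [ 0  0  1  |    -1 ]
Reading off the last column: u = -2, v = -1/2, w = -1.

(-2, -1/2, -1)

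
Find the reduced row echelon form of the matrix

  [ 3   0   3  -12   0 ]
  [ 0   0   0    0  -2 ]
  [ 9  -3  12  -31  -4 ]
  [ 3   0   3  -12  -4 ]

[[1, 0, 1, -4, 0], [0, 1, -1, -5/3, 0], [0, 0, 0, 0, 1], [0, 0, 0, 0, 0]]

r1 → 1/3·r1
  [ 1   0   1   -4   0 ]
  [ 0   0   0    0  -2 ]
  [ 9  -3  12  -31  -4 ]
  [ 3   0   3  -12  -4 ]
r3 → r3 − 9·r1
  [ 1   0  1   -4   0 ]
  [ 0   0  0    0  -2 ]
  [ 0  -3  3    5  -4 ]
  [ 3   0  3  -12  -4 ]
r4 → r4 − 3·r1
  [ 1   0  1  -4   0 ]
  [ 0   0  0   0  -2 ]
  [ 0  -3  3   5  -4 ]
  [ 0   0  0   0  -4 ]
r2 <=> r3
  [ 1   0  1  -4   0 ]
  [ 0  -3  3   5  -4 ]
  [ 0   0  0   0  -2 ]
  [ 0   0  0   0  -4 ]
r2 → -1/3·r2
  [ 1  0   1    -4    0 ]
  [ 0  1  -1  -5/3  4/3 ]
  [ 0  0   0     0   -2 ]
  [ 0  0   0     0   -4 ]
r3 → -1/2·r3
  [ 1  0   1    -4    0 ]
  [ 0  1  -1  -5/3  4/3 ]
  [ 0  0   0     0    1 ]
  [ 0  0   0     0   -4 ]
r4 → r4 + 4·r3
  [ 1  0   1    -4    0 ]
  [ 0  1  -1  -5/3  4/3 ]
  [ 0  0   0     0    1 ]
  [ 0  0   0     0    0 ]
r2 → r2 − 4/3·r3
  [ 1  0   1    -4  0 ]
  [ 0  1  -1  -5/3  0 ]
  [ 0  0   0     0  1 ]
  [ 0  0   0     0  0 ]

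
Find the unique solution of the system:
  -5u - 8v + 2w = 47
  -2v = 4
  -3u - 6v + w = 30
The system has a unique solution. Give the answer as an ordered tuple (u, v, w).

Form the augmented matrix and row-reduce:
  [ -5  -8  2  |  47 ]
  [  0  -2  0  |   4 ]
  [ -3  -6  1  |  30 ]
ρ1 ← -1/5·ρ1
  [  1  8/5  -2/5  |  -47/5 ]
  [  0   -2     0  |      4 ]
  [ -3   -6     1  |     30 ]
ρ3 ← ρ3 + 3·ρ1
  [ 1   8/5  -2/5  |  -47/5 ]
  [ 0    -2     0  |      4 ]
  [ 0  -6/5  -1/5  |    9/5 ]
ρ2 ← -1/2·ρ2
  [ 1   8/5  -2/5  |  -47/5 ]
  [ 0     1     0  |     -2 ]
  [ 0  -6/5  -1/5  |    9/5 ]
ρ3 ← ρ3 + 6/5·ρ2
  [ 1  8/5  -2/5  |  -47/5 ]
  [ 0    1     0  |     -2 ]
  [ 0    0  -1/5  |   -3/5 ]
ρ3 ← -5·ρ3
  [ 1  8/5  -2/5  |  -47/5 ]
  [ 0    1     0  |     -2 ]
  [ 0    0     1  |      3 ]
ρ1 ← ρ1 + 2/5·ρ3
  [ 1  8/5  0  |  -41/5 ]
  [ 0    1  0  |     -2 ]
  [ 0    0  1  |      3 ]
ρ1 ← ρ1 − 8/5·ρ2
  [ 1  0  0  |  -5 ]
  [ 0  1  0  |  -2 ]
  [ 0  0  1  |   3 ]
Reading off the last column: u = -5, v = -2, w = 3.

(-5, -2, 3)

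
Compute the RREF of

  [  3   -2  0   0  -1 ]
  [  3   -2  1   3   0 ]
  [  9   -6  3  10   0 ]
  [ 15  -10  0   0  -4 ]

[[1, -2/3, 0, 0, 0], [0, 0, 1, 0, 0], [0, 0, 0, 1, 0], [0, 0, 0, 0, 1]]

Multiply ρ1 by 1/3.
Subtract 3 times ρ1 from ρ2.
Subtract 9 times ρ1 from ρ3.
Subtract 15 times ρ1 from ρ4.
Subtract 3 times ρ2 from ρ3.
Subtract ρ4 from ρ2.
Add 1/3 times ρ4 to ρ1.
Subtract 3 times ρ3 from ρ2.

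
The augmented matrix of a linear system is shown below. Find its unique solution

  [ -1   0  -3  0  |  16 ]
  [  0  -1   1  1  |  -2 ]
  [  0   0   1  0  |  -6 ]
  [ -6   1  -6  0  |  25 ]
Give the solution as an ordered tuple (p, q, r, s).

(2, 1, -6, 5)

ρ1 := -1·ρ1
ρ4 := ρ4 + 6·ρ1
ρ2 := -1·ρ2
ρ4 := ρ4 − ρ2
ρ4 := ρ4 − 13·ρ3
ρ2 := ρ2 + ρ4
ρ2 := ρ2 + ρ3
ρ1 := ρ1 − 3·ρ3
Reading off the last column: p = 2, q = 1, r = -6, s = 5.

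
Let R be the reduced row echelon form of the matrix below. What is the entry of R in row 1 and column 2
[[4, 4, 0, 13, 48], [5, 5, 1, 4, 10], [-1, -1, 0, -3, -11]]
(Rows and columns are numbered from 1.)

1

r1 → 1/4·r1
  [  1   1  0  13/4   12 ]
  [  5   5  1     4   10 ]
  [ -1  -1  0    -3  -11 ]
r2 → r2 − 5·r1
  [  1   1  0   13/4   12 ]
  [  0   0  1  -49/4  -50 ]
  [ -1  -1  0     -3  -11 ]
r3 → r3 + r1
  [ 1  1  0   13/4   12 ]
  [ 0  0  1  -49/4  -50 ]
  [ 0  0  0    1/4    1 ]
r3 → 4·r3
  [ 1  1  0   13/4   12 ]
  [ 0  0  1  -49/4  -50 ]
  [ 0  0  0      1    4 ]
r2 → r2 + 49/4·r3
  [ 1  1  0  13/4  12 ]
  [ 0  0  1     0  -1 ]
  [ 0  0  0     1   4 ]
r1 → r1 − 13/4·r3
  [ 1  1  0  0  -1 ]
  [ 0  0  1  0  -1 ]
  [ 0  0  0  1   4 ]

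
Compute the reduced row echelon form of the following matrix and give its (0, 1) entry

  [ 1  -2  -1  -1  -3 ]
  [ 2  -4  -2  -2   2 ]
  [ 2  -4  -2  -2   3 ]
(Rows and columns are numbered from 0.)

-2

R2 -> R2 − 2·R1
R3 -> R3 − 2·R1
R2 -> 1/8·R2
R3 -> R3 − 9·R2
R1 -> R1 + 3·R2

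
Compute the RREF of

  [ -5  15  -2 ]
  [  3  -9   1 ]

Multiply ρ1 by -1/5.
  [ 1  -3  2/5 ]
  [ 3  -9    1 ]
Subtract 3 times ρ1 from ρ2.
  [ 1  -3   2/5 ]
  [ 0   0  -1/5 ]
Multiply ρ2 by -5.
  [ 1  -3  2/5 ]
  [ 0   0    1 ]
Subtract 2/5 times ρ2 from ρ1.
  [ 1  -3  0 ]
  [ 0   0  1 ]

[[1, -3, 0], [0, 0, 1]]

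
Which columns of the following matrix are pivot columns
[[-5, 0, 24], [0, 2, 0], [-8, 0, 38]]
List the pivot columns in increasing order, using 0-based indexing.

0, 1, 2

R1 -> -1/5·R1
  [  1  0  -24/5 ]
  [  0  2      0 ]
  [ -8  0     38 ]
R3 -> R3 + 8·R1
  [ 1  0  -24/5 ]
  [ 0  2      0 ]
  [ 0  0   -2/5 ]
R2 -> 1/2·R2
  [ 1  0  -24/5 ]
  [ 0  1      0 ]
  [ 0  0   -2/5 ]
R3 -> -5/2·R3
  [ 1  0  -24/5 ]
  [ 0  1      0 ]
  [ 0  0      1 ]
R1 -> R1 + 24/5·R3
  [ 1  0  0 ]
  [ 0  1  0 ]
  [ 0  0  1 ]
Pivot columns are the columns containing a leading 1.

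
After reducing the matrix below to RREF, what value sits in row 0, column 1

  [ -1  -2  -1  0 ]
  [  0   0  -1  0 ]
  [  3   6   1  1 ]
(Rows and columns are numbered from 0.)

ρ1 ← -1·ρ1
  [ 1  2   1  0 ]
  [ 0  0  -1  0 ]
  [ 3  6   1  1 ]
ρ3 ← ρ3 − 3·ρ1
  [ 1  2   1  0 ]
  [ 0  0  -1  0 ]
  [ 0  0  -2  1 ]
ρ2 ← -1·ρ2
  [ 1  2   1  0 ]
  [ 0  0   1  0 ]
  [ 0  0  -2  1 ]
ρ3 ← ρ3 + 2·ρ2
  [ 1  2  1  0 ]
  [ 0  0  1  0 ]
  [ 0  0  0  1 ]
ρ1 ← ρ1 − ρ2
  [ 1  2  0  0 ]
  [ 0  0  1  0 ]
  [ 0  0  0  1 ]

2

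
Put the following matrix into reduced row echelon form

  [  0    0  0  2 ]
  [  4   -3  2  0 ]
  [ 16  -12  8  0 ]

[[1, -3/4, 1/2, 0], [0, 0, 0, 1], [0, 0, 0, 0]]

R1 ↔ R2
  [  4   -3  2  0 ]
  [  0    0  0  2 ]
  [ 16  -12  8  0 ]
R1 := 1/4·R1
  [  1  -3/4  1/2  0 ]
  [  0     0    0  2 ]
  [ 16   -12    8  0 ]
R3 := R3 − 16·R1
  [ 1  -3/4  1/2  0 ]
  [ 0     0    0  2 ]
  [ 0     0    0  0 ]
R2 := 1/2·R2
  [ 1  -3/4  1/2  0 ]
  [ 0     0    0  1 ]
  [ 0     0    0  0 ]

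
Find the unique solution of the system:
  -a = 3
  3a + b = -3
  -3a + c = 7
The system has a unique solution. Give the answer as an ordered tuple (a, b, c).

(-3, 6, -2)

Form the augmented matrix and row-reduce:
  [ -1  0  0  |   3 ]
  [  3  1  0  |  -3 ]
  [ -3  0  1  |   7 ]
R1 := -1·R1
  [  1  0  0  |  -3 ]
  [  3  1  0  |  -3 ]
  [ -3  0  1  |   7 ]
R2 := R2 − 3·R1
  [  1  0  0  |  -3 ]
  [  0  1  0  |   6 ]
  [ -3  0  1  |   7 ]
R3 := R3 + 3·R1
  [ 1  0  0  |  -3 ]
  [ 0  1  0  |   6 ]
  [ 0  0  1  |  -2 ]
Reading off the last column: a = -3, b = 6, c = -2.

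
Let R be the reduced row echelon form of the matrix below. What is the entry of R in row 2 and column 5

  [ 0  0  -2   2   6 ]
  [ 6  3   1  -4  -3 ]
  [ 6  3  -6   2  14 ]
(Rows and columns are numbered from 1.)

ρ1 <-> ρ2
  [ 6  3   1  -4  -3 ]
  [ 0  0  -2   2   6 ]
  [ 6  3  -6   2  14 ]
ρ1 -> 1/6·ρ1
  [ 1  1/2  1/6  -2/3  -1/2 ]
  [ 0    0   -2     2     6 ]
  [ 6    3   -6     2    14 ]
ρ3 -> ρ3 − 6·ρ1
  [ 1  1/2  1/6  -2/3  -1/2 ]
  [ 0    0   -2     2     6 ]
  [ 0    0   -7     6    17 ]
ρ2 -> -1/2·ρ2
  [ 1  1/2  1/6  -2/3  -1/2 ]
  [ 0    0    1    -1    -3 ]
  [ 0    0   -7     6    17 ]
ρ3 -> ρ3 + 7·ρ2
  [ 1  1/2  1/6  -2/3  -1/2 ]
  [ 0    0    1    -1    -3 ]
  [ 0    0    0    -1    -4 ]
ρ3 -> -1·ρ3
  [ 1  1/2  1/6  -2/3  -1/2 ]
  [ 0    0    1    -1    -3 ]
  [ 0    0    0     1     4 ]
ρ2 -> ρ2 + ρ3
  [ 1  1/2  1/6  -2/3  -1/2 ]
  [ 0    0    1     0     1 ]
  [ 0    0    0     1     4 ]
ρ1 -> ρ1 + 2/3·ρ3
  [ 1  1/2  1/6  0  13/6 ]
  [ 0    0    1  0     1 ]
  [ 0    0    0  1     4 ]
ρ1 -> ρ1 − 1/6·ρ2
  [ 1  1/2  0  0  2 ]
  [ 0    0  1  0  1 ]
  [ 0    0  0  1  4 ]

1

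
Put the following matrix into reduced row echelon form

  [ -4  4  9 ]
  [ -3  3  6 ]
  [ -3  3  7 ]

[[1, -1, 0], [0, 0, 1], [0, 0, 0]]

Multiply R1 by -1/4.
  [  1  -1  -9/4 ]
  [ -3   3     6 ]
  [ -3   3     7 ]
Add 3 times R1 to R2.
  [  1  -1  -9/4 ]
  [  0   0  -3/4 ]
  [ -3   3     7 ]
Add 3 times R1 to R3.
  [ 1  -1  -9/4 ]
  [ 0   0  -3/4 ]
  [ 0   0   1/4 ]
Multiply R2 by -4/3.
  [ 1  -1  -9/4 ]
  [ 0   0     1 ]
  [ 0   0   1/4 ]
Subtract 1/4 times R2 from R3.
  [ 1  -1  -9/4 ]
  [ 0   0     1 ]
  [ 0   0     0 ]
Add 9/4 times R2 to R1.
  [ 1  -1  0 ]
  [ 0   0  1 ]
  [ 0   0  0 ]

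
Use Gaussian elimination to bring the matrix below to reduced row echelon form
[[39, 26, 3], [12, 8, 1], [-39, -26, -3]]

ρ1 := 1/39·ρ1
  [   1  2/3  1/13 ]
  [  12    8     1 ]
  [ -39  -26    -3 ]
ρ2 := ρ2 − 12·ρ1
  [   1  2/3  1/13 ]
  [   0    0  1/13 ]
  [ -39  -26    -3 ]
ρ3 := ρ3 + 39·ρ1
  [ 1  2/3  1/13 ]
  [ 0    0  1/13 ]
  [ 0    0     0 ]
ρ2 := 13·ρ2
  [ 1  2/3  1/13 ]
  [ 0    0     1 ]
  [ 0    0     0 ]
ρ1 := ρ1 − 1/13·ρ2
  [ 1  2/3  0 ]
  [ 0    0  1 ]
  [ 0    0  0 ]

[[1, 2/3, 0], [0, 0, 1], [0, 0, 0]]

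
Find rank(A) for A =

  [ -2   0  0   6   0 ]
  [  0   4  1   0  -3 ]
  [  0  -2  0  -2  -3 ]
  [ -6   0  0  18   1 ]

rank = 4

R1 -> -1/2·R1
R4 -> R4 + 6·R1
R2 -> 1/4·R2
R3 -> R3 + 2·R2
R3 -> 2·R3
R3 -> R3 + 9·R4
R2 -> R2 + 3/4·R4
R2 -> R2 − 1/4·R3
The reduced form has 4 nonzero rows.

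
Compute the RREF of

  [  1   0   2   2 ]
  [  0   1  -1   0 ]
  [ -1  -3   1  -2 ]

r3 → r3 + r1
  [ 1   0   2  2 ]
  [ 0   1  -1  0 ]
  [ 0  -3   3  0 ]
r3 → r3 + 3·r2
  [ 1  0   2  2 ]
  [ 0  1  -1  0 ]
  [ 0  0   0  0 ]

[[1, 0, 2, 2], [0, 1, -1, 0], [0, 0, 0, 0]]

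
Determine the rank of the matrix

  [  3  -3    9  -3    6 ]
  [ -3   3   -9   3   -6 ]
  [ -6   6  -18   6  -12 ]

Multiply ρ1 by 1/3.
Add 3 times ρ1 to ρ2.
Add 6 times ρ1 to ρ3.
The reduced form has 1 nonzero row.

rank = 1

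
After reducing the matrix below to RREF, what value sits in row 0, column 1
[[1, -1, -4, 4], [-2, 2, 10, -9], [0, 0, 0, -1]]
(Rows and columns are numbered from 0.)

R2 -> R2 + 2·R1
  [ 1  -1  -4   4 ]
  [ 0   0   2  -1 ]
  [ 0   0   0  -1 ]
R2 -> 1/2·R2
  [ 1  -1  -4     4 ]
  [ 0   0   1  -1/2 ]
  [ 0   0   0    -1 ]
R3 -> -1·R3
  [ 1  -1  -4     4 ]
  [ 0   0   1  -1/2 ]
  [ 0   0   0     1 ]
R2 -> R2 + 1/2·R3
  [ 1  -1  -4  4 ]
  [ 0   0   1  0 ]
  [ 0   0   0  1 ]
R1 -> R1 − 4·R3
  [ 1  -1  -4  0 ]
  [ 0   0   1  0 ]
  [ 0   0   0  1 ]
R1 -> R1 + 4·R2
  [ 1  -1  0  0 ]
  [ 0   0  1  0 ]
  [ 0   0  0  1 ]

-1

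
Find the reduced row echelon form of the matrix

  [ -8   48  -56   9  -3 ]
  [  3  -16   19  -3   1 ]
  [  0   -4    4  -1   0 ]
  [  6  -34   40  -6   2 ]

R1 -> -1/8·R1
  [ 1   -6   7  -9/8  3/8 ]
  [ 3  -16  19    -3    1 ]
  [ 0   -4   4    -1    0 ]
  [ 6  -34  40    -6    2 ]
R2 -> R2 − 3·R1
  [ 1   -6   7  -9/8   3/8 ]
  [ 0    2  -2   3/8  -1/8 ]
  [ 0   -4   4    -1     0 ]
  [ 6  -34  40    -6     2 ]
R4 -> R4 − 6·R1
  [ 1  -6   7  -9/8   3/8 ]
  [ 0   2  -2   3/8  -1/8 ]
  [ 0  -4   4    -1     0 ]
  [ 0   2  -2   3/4  -1/4 ]
R2 -> 1/2·R2
  [ 1  -6   7  -9/8    3/8 ]
  [ 0   1  -1  3/16  -1/16 ]
  [ 0  -4   4    -1      0 ]
  [ 0   2  -2   3/4   -1/4 ]
R3 -> R3 + 4·R2
  [ 1  -6   7  -9/8    3/8 ]
  [ 0   1  -1  3/16  -1/16 ]
  [ 0   0   0  -1/4   -1/4 ]
  [ 0   2  -2   3/4   -1/4 ]
R4 -> R4 − 2·R2
  [ 1  -6   7  -9/8    3/8 ]
  [ 0   1  -1  3/16  -1/16 ]
  [ 0   0   0  -1/4   -1/4 ]
  [ 0   0   0   3/8   -1/8 ]
R3 -> -4·R3
  [ 1  -6   7  -9/8    3/8 ]
  [ 0   1  -1  3/16  -1/16 ]
  [ 0   0   0     1      1 ]
  [ 0   0   0   3/8   -1/8 ]
R4 -> R4 − 3/8·R3
  [ 1  -6   7  -9/8    3/8 ]
  [ 0   1  -1  3/16  -1/16 ]
  [ 0   0   0     1      1 ]
  [ 0   0   0     0   -1/2 ]
R4 -> -2·R4
  [ 1  -6   7  -9/8    3/8 ]
  [ 0   1  -1  3/16  -1/16 ]
  [ 0   0   0     1      1 ]
  [ 0   0   0     0      1 ]
R3 -> R3 − R4
  [ 1  -6   7  -9/8    3/8 ]
  [ 0   1  -1  3/16  -1/16 ]
  [ 0   0   0     1      0 ]
  [ 0   0   0     0      1 ]
R2 -> R2 + 1/16·R4
  [ 1  -6   7  -9/8  3/8 ]
  [ 0   1  -1  3/16    0 ]
  [ 0   0   0     1    0 ]
  [ 0   0   0     0    1 ]
R1 -> R1 − 3/8·R4
  [ 1  -6   7  -9/8  0 ]
  [ 0   1  -1  3/16  0 ]
  [ 0   0   0     1  0 ]
  [ 0   0   0     0  1 ]
R2 -> R2 − 3/16·R3
  [ 1  -6   7  -9/8  0 ]
  [ 0   1  -1     0  0 ]
  [ 0   0   0     1  0 ]
  [ 0   0   0     0  1 ]
R1 -> R1 + 9/8·R3
  [ 1  -6   7  0  0 ]
  [ 0   1  -1  0  0 ]
  [ 0   0   0  1  0 ]
  [ 0   0   0  0  1 ]
R1 -> R1 + 6·R2
  [ 1  0   1  0  0 ]
  [ 0  1  -1  0  0 ]
  [ 0  0   0  1  0 ]
  [ 0  0   0  0  1 ]

[[1, 0, 1, 0, 0], [0, 1, -1, 0, 0], [0, 0, 0, 1, 0], [0, 0, 0, 0, 1]]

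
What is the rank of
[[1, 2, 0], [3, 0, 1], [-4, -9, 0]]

ρ2 -> ρ2 − 3·ρ1
  [  1   2  0 ]
  [  0  -6  1 ]
  [ -4  -9  0 ]
ρ3 -> ρ3 + 4·ρ1
  [ 1   2  0 ]
  [ 0  -6  1 ]
  [ 0  -1  0 ]
ρ2 -> -1/6·ρ2
  [ 1   2     0 ]
  [ 0   1  -1/6 ]
  [ 0  -1     0 ]
ρ3 -> ρ3 + ρ2
  [ 1  2     0 ]
  [ 0  1  -1/6 ]
  [ 0  0  -1/6 ]
ρ3 -> -6·ρ3
  [ 1  2     0 ]
  [ 0  1  -1/6 ]
  [ 0  0     1 ]
ρ2 -> ρ2 + 1/6·ρ3
  [ 1  2  0 ]
  [ 0  1  0 ]
  [ 0  0  1 ]
ρ1 -> ρ1 − 2·ρ2
  [ 1  0  0 ]
  [ 0  1  0 ]
  [ 0  0  1 ]
The reduced form has 3 nonzero rows.

rank = 3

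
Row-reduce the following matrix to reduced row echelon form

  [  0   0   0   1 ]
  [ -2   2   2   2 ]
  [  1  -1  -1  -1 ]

[[1, -1, -1, 0], [0, 0, 0, 1], [0, 0, 0, 0]]

R1 <=> R2
  [ -2   2   2   2 ]
  [  0   0   0   1 ]
  [  1  -1  -1  -1 ]
R1 := -1/2·R1
  [ 1  -1  -1  -1 ]
  [ 0   0   0   1 ]
  [ 1  -1  -1  -1 ]
R3 := R3 − R1
  [ 1  -1  -1  -1 ]
  [ 0   0   0   1 ]
  [ 0   0   0   0 ]
R1 := R1 + R2
  [ 1  -1  -1  0 ]
  [ 0   0   0  1 ]
  [ 0   0   0  0 ]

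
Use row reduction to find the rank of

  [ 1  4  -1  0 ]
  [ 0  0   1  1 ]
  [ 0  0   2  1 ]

rank = 3

R3 → R3 − 2·R2
  [ 1  4  -1   0 ]
  [ 0  0   1   1 ]
  [ 0  0   0  -1 ]
R3 → -1·R3
  [ 1  4  -1  0 ]
  [ 0  0   1  1 ]
  [ 0  0   0  1 ]
R2 → R2 − R3
  [ 1  4  -1  0 ]
  [ 0  0   1  0 ]
  [ 0  0   0  1 ]
R1 → R1 + R2
  [ 1  4  0  0 ]
  [ 0  0  1  0 ]
  [ 0  0  0  1 ]
The reduced form has 3 nonzero rows.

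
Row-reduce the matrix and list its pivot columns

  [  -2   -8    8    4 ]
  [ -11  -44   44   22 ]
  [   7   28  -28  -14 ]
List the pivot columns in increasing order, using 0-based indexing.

0

Multiply ρ1 by -1/2.
Add 11 times ρ1 to ρ2.
Subtract 7 times ρ1 from ρ3.
Pivot columns are the columns containing a leading 1.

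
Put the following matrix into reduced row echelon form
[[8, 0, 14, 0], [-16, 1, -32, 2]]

[[1, 0, 7/4, 0], [0, 1, -4, 2]]

ρ1 := 1/8·ρ1
  [   1  0  7/4  0 ]
  [ -16  1  -32  2 ]
ρ2 := ρ2 + 16·ρ1
  [ 1  0  7/4  0 ]
  [ 0  1   -4  2 ]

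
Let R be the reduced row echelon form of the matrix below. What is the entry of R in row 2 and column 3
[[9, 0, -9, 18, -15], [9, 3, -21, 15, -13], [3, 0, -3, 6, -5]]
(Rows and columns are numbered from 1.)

Multiply r1 by 1/9.
  [ 1  0   -1   2  -5/3 ]
  [ 9  3  -21  15   -13 ]
  [ 3  0   -3   6    -5 ]
Subtract 9 times r1 from r2.
  [ 1  0   -1   2  -5/3 ]
  [ 0  3  -12  -3     2 ]
  [ 3  0   -3   6    -5 ]
Subtract 3 times r1 from r3.
  [ 1  0   -1   2  -5/3 ]
  [ 0  3  -12  -3     2 ]
  [ 0  0    0   0     0 ]
Multiply r2 by 1/3.
  [ 1  0  -1   2  -5/3 ]
  [ 0  1  -4  -1   2/3 ]
  [ 0  0   0   0     0 ]

-4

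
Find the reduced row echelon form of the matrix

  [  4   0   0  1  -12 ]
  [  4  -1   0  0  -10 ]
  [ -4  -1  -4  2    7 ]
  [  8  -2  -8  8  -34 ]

[[1, 0, 0, 1/4, -3], [0, 1, 0, 1, -2], [0, 0, 1, -1, 7/4], [0, 0, 0, 0, 0]]

ρ1 -> 1/4·ρ1
  [  1   0   0  1/4   -3 ]
  [  4  -1   0    0  -10 ]
  [ -4  -1  -4    2    7 ]
  [  8  -2  -8    8  -34 ]
ρ2 -> ρ2 − 4·ρ1
  [  1   0   0  1/4   -3 ]
  [  0  -1   0   -1    2 ]
  [ -4  -1  -4    2    7 ]
  [  8  -2  -8    8  -34 ]
ρ3 -> ρ3 + 4·ρ1
  [ 1   0   0  1/4   -3 ]
  [ 0  -1   0   -1    2 ]
  [ 0  -1  -4    3   -5 ]
  [ 8  -2  -8    8  -34 ]
ρ4 -> ρ4 − 8·ρ1
  [ 1   0   0  1/4   -3 ]
  [ 0  -1   0   -1    2 ]
  [ 0  -1  -4    3   -5 ]
  [ 0  -2  -8    6  -10 ]
ρ2 -> -1·ρ2
  [ 1   0   0  1/4   -3 ]
  [ 0   1   0    1   -2 ]
  [ 0  -1  -4    3   -5 ]
  [ 0  -2  -8    6  -10 ]
ρ3 -> ρ3 + ρ2
  [ 1   0   0  1/4   -3 ]
  [ 0   1   0    1   -2 ]
  [ 0   0  -4    4   -7 ]
  [ 0  -2  -8    6  -10 ]
ρ4 -> ρ4 + 2·ρ2
  [ 1  0   0  1/4   -3 ]
  [ 0  1   0    1   -2 ]
  [ 0  0  -4    4   -7 ]
  [ 0  0  -8    8  -14 ]
ρ3 -> -1/4·ρ3
  [ 1  0   0  1/4   -3 ]
  [ 0  1   0    1   -2 ]
  [ 0  0   1   -1  7/4 ]
  [ 0  0  -8    8  -14 ]
ρ4 -> ρ4 + 8·ρ3
  [ 1  0  0  1/4   -3 ]
  [ 0  1  0    1   -2 ]
  [ 0  0  1   -1  7/4 ]
  [ 0  0  0    0    0 ]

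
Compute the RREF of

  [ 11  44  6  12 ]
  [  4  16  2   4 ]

ρ1 ← 1/11·ρ1
  [ 1   4  6/11  12/11 ]
  [ 4  16     2      4 ]
ρ2 ← ρ2 − 4·ρ1
  [ 1  4   6/11  12/11 ]
  [ 0  0  -2/11  -4/11 ]
ρ2 ← -11/2·ρ2
  [ 1  4  6/11  12/11 ]
  [ 0  0     1      2 ]
ρ1 ← ρ1 − 6/11·ρ2
  [ 1  4  0  0 ]
  [ 0  0  1  2 ]

[[1, 4, 0, 0], [0, 0, 1, 2]]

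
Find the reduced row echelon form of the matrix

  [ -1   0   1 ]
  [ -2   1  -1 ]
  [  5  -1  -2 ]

ρ1 → -1·ρ1
  [  1   0  -1 ]
  [ -2   1  -1 ]
  [  5  -1  -2 ]
ρ2 → ρ2 + 2·ρ1
  [ 1   0  -1 ]
  [ 0   1  -3 ]
  [ 5  -1  -2 ]
ρ3 → ρ3 − 5·ρ1
  [ 1   0  -1 ]
  [ 0   1  -3 ]
  [ 0  -1   3 ]
ρ3 → ρ3 + ρ2
  [ 1  0  -1 ]
  [ 0  1  -3 ]
  [ 0  0   0 ]

[[1, 0, -1], [0, 1, -3], [0, 0, 0]]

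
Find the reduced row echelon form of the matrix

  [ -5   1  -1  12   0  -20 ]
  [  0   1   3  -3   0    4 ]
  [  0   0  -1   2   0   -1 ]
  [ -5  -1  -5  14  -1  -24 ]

R1 := -1/5·R1
  [  1  -1/5  1/5  -12/5   0    4 ]
  [  0     1    3     -3   0    4 ]
  [  0     0   -1      2   0   -1 ]
  [ -5    -1   -5     14  -1  -24 ]
R4 := R4 + 5·R1
  [ 1  -1/5  1/5  -12/5   0   4 ]
  [ 0     1    3     -3   0   4 ]
  [ 0     0   -1      2   0  -1 ]
  [ 0    -2   -4      2  -1  -4 ]
R4 := R4 + 2·R2
  [ 1  -1/5  1/5  -12/5   0   4 ]
  [ 0     1    3     -3   0   4 ]
  [ 0     0   -1      2   0  -1 ]
  [ 0     0    2     -4  -1   4 ]
R3 := -1·R3
  [ 1  -1/5  1/5  -12/5   0  4 ]
  [ 0     1    3     -3   0  4 ]
  [ 0     0    1     -2   0  1 ]
  [ 0     0    2     -4  -1  4 ]
R4 := R4 − 2·R3
  [ 1  -1/5  1/5  -12/5   0  4 ]
  [ 0     1    3     -3   0  4 ]
  [ 0     0    1     -2   0  1 ]
  [ 0     0    0      0  -1  2 ]
R4 := -1·R4
  [ 1  -1/5  1/5  -12/5  0   4 ]
  [ 0     1    3     -3  0   4 ]
  [ 0     0    1     -2  0   1 ]
  [ 0     0    0      0  1  -2 ]
R2 := R2 − 3·R3
  [ 1  -1/5  1/5  -12/5  0   4 ]
  [ 0     1    0      3  0   1 ]
  [ 0     0    1     -2  0   1 ]
  [ 0     0    0      0  1  -2 ]
R1 := R1 − 1/5·R3
  [ 1  -1/5  0  -2  0  19/5 ]
  [ 0     1  0   3  0     1 ]
  [ 0     0  1  -2  0     1 ]
  [ 0     0  0   0  1    -2 ]
R1 := R1 + 1/5·R2
  [ 1  0  0  -7/5  0   4 ]
  [ 0  1  0     3  0   1 ]
  [ 0  0  1    -2  0   1 ]
  [ 0  0  0     0  1  -2 ]

[[1, 0, 0, -7/5, 0, 4], [0, 1, 0, 3, 0, 1], [0, 0, 1, -2, 0, 1], [0, 0, 0, 0, 1, -2]]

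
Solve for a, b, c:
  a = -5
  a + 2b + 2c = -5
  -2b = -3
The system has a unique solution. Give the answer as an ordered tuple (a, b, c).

Form the augmented matrix and row-reduce:
  [ 1   0  0  |  -5 ]
  [ 1   2  2  |  -5 ]
  [ 0  -2  0  |  -3 ]
R2 → R2 − R1
  [ 1   0  0  |  -5 ]
  [ 0   2  2  |   0 ]
  [ 0  -2  0  |  -3 ]
R2 → 1/2·R2
  [ 1   0  0  |  -5 ]
  [ 0   1  1  |   0 ]
  [ 0  -2  0  |  -3 ]
R3 → R3 + 2·R2
  [ 1  0  0  |  -5 ]
  [ 0  1  1  |   0 ]
  [ 0  0  2  |  -3 ]
R3 → 1/2·R3
  [ 1  0  0  |    -5 ]
  [ 0  1  1  |     0 ]
  [ 0  0  1  |  -3/2 ]
R2 → R2 − R3
  [ 1  0  0  |    -5 ]
  [ 0  1  0  |   3/2 ]
  [ 0  0  1  |  -3/2 ]
Reading off the last column: a = -5, b = 3/2, c = -3/2.

(-5, 3/2, -3/2)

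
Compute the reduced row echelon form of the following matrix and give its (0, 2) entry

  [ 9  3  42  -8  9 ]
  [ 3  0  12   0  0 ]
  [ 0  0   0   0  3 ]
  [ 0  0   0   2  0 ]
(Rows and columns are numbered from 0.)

ρ1 ← 1/9·ρ1
  [ 1  1/3  14/3  -8/9  1 ]
  [ 3    0    12     0  0 ]
  [ 0    0     0     0  3 ]
  [ 0    0     0     2  0 ]
ρ2 ← ρ2 − 3·ρ1
  [ 1  1/3  14/3  -8/9   1 ]
  [ 0   -1    -2   8/3  -3 ]
  [ 0    0     0     0   3 ]
  [ 0    0     0     2   0 ]
ρ2 ← -1·ρ2
  [ 1  1/3  14/3  -8/9  1 ]
  [ 0    1     2  -8/3  3 ]
  [ 0    0     0     0  3 ]
  [ 0    0     0     2  0 ]
ρ3 <-> ρ4
  [ 1  1/3  14/3  -8/9  1 ]
  [ 0    1     2  -8/3  3 ]
  [ 0    0     0     2  0 ]
  [ 0    0     0     0  3 ]
ρ3 ← 1/2·ρ3
  [ 1  1/3  14/3  -8/9  1 ]
  [ 0    1     2  -8/3  3 ]
  [ 0    0     0     1  0 ]
  [ 0    0     0     0  3 ]
ρ4 ← 1/3·ρ4
  [ 1  1/3  14/3  -8/9  1 ]
  [ 0    1     2  -8/3  3 ]
  [ 0    0     0     1  0 ]
  [ 0    0     0     0  1 ]
ρ2 ← ρ2 − 3·ρ4
  [ 1  1/3  14/3  -8/9  1 ]
  [ 0    1     2  -8/3  0 ]
  [ 0    0     0     1  0 ]
  [ 0    0     0     0  1 ]
ρ1 ← ρ1 − ρ4
  [ 1  1/3  14/3  -8/9  0 ]
  [ 0    1     2  -8/3  0 ]
  [ 0    0     0     1  0 ]
  [ 0    0     0     0  1 ]
ρ2 ← ρ2 + 8/3·ρ3
  [ 1  1/3  14/3  -8/9  0 ]
  [ 0    1     2     0  0 ]
  [ 0    0     0     1  0 ]
  [ 0    0     0     0  1 ]
ρ1 ← ρ1 + 8/9·ρ3
  [ 1  1/3  14/3  0  0 ]
  [ 0    1     2  0  0 ]
  [ 0    0     0  1  0 ]
  [ 0    0     0  0  1 ]
ρ1 ← ρ1 − 1/3·ρ2
  [ 1  0  4  0  0 ]
  [ 0  1  2  0  0 ]
  [ 0  0  0  1  0 ]
  [ 0  0  0  0  1 ]

4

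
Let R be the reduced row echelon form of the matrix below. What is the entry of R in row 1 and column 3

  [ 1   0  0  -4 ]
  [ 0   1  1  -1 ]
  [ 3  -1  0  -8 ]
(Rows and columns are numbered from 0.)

-4

Subtract 3 times R1 from R3.
  [ 1   0  0  -4 ]
  [ 0   1  1  -1 ]
  [ 0  -1  0   4 ]
Add R2 to R3.
  [ 1  0  0  -4 ]
  [ 0  1  1  -1 ]
  [ 0  0  1   3 ]
Subtract R3 from R2.
  [ 1  0  0  -4 ]
  [ 0  1  0  -4 ]
  [ 0  0  1   3 ]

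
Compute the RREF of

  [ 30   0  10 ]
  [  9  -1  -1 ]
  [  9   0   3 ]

[[1, 0, 1/3], [0, 1, 4], [0, 0, 0]]

Multiply r1 by 1/30.
  [ 1   0  1/3 ]
  [ 9  -1   -1 ]
  [ 9   0    3 ]
Subtract 9 times r1 from r2.
  [ 1   0  1/3 ]
  [ 0  -1   -4 ]
  [ 9   0    3 ]
Subtract 9 times r1 from r3.
  [ 1   0  1/3 ]
  [ 0  -1   -4 ]
  [ 0   0    0 ]
Multiply r2 by -1.
  [ 1  0  1/3 ]
  [ 0  1    4 ]
  [ 0  0    0 ]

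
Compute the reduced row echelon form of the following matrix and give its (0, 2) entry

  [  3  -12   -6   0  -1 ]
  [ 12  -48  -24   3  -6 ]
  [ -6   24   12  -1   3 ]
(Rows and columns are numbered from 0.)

-2

R1 := 1/3·R1
  [  1   -4   -2   0  -1/3 ]
  [ 12  -48  -24   3    -6 ]
  [ -6   24   12  -1     3 ]
R2 := R2 − 12·R1
  [  1  -4  -2   0  -1/3 ]
  [  0   0   0   3    -2 ]
  [ -6  24  12  -1     3 ]
R3 := R3 + 6·R1
  [ 1  -4  -2   0  -1/3 ]
  [ 0   0   0   3    -2 ]
  [ 0   0   0  -1     1 ]
R2 := 1/3·R2
  [ 1  -4  -2   0  -1/3 ]
  [ 0   0   0   1  -2/3 ]
  [ 0   0   0  -1     1 ]
R3 := R3 + R2
  [ 1  -4  -2  0  -1/3 ]
  [ 0   0   0  1  -2/3 ]
  [ 0   0   0  0   1/3 ]
R3 := 3·R3
  [ 1  -4  -2  0  -1/3 ]
  [ 0   0   0  1  -2/3 ]
  [ 0   0   0  0     1 ]
R2 := R2 + 2/3·R3
  [ 1  -4  -2  0  -1/3 ]
  [ 0   0   0  1     0 ]
  [ 0   0   0  0     1 ]
R1 := R1 + 1/3·R3
  [ 1  -4  -2  0  0 ]
  [ 0   0   0  1  0 ]
  [ 0   0   0  0  1 ]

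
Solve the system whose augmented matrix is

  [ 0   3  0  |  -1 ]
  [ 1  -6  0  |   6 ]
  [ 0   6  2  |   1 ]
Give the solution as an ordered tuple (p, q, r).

(4, -1/3, 3/2)

Swap ρ1 and ρ2.
  [ 1  -6  0  |   6 ]
  [ 0   3  0  |  -1 ]
  [ 0   6  2  |   1 ]
Multiply ρ2 by 1/3.
  [ 1  -6  0  |     6 ]
  [ 0   1  0  |  -1/3 ]
  [ 0   6  2  |     1 ]
Subtract 6 times ρ2 from ρ3.
  [ 1  -6  0  |     6 ]
  [ 0   1  0  |  -1/3 ]
  [ 0   0  2  |     3 ]
Multiply ρ3 by 1/2.
  [ 1  -6  0  |     6 ]
  [ 0   1  0  |  -1/3 ]
  [ 0   0  1  |   3/2 ]
Add 6 times ρ2 to ρ1.
  [ 1  0  0  |     4 ]
  [ 0  1  0  |  -1/3 ]
  [ 0  0  1  |   3/2 ]
Reading off the last column: p = 4, q = -1/3, r = 3/2.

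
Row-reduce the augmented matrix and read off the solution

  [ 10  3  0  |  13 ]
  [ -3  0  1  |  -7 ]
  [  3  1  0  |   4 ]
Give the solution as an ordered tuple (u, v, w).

R1 -> 1/10·R1
  [  1  3/10  0  |  13/10 ]
  [ -3     0  1  |     -7 ]
  [  3     1  0  |      4 ]
R2 -> R2 + 3·R1
  [ 1  3/10  0  |   13/10 ]
  [ 0  9/10  1  |  -31/10 ]
  [ 3     1  0  |       4 ]
R3 -> R3 − 3·R1
  [ 1  3/10  0  |   13/10 ]
  [ 0  9/10  1  |  -31/10 ]
  [ 0  1/10  0  |    1/10 ]
R2 -> 10/9·R2
  [ 1  3/10     0  |  13/10 ]
  [ 0     1  10/9  |  -31/9 ]
  [ 0  1/10     0  |   1/10 ]
R3 -> R3 − 1/10·R2
  [ 1  3/10     0  |  13/10 ]
  [ 0     1  10/9  |  -31/9 ]
  [ 0     0  -1/9  |    4/9 ]
R3 -> -9·R3
  [ 1  3/10     0  |  13/10 ]
  [ 0     1  10/9  |  -31/9 ]
  [ 0     0     1  |     -4 ]
R2 -> R2 − 10/9·R3
  [ 1  3/10  0  |  13/10 ]
  [ 0     1  0  |      1 ]
  [ 0     0  1  |     -4 ]
R1 -> R1 − 3/10·R2
  [ 1  0  0  |   1 ]
  [ 0  1  0  |   1 ]
  [ 0  0  1  |  -4 ]
Reading off the last column: u = 1, v = 1, w = -4.

(1, 1, -4)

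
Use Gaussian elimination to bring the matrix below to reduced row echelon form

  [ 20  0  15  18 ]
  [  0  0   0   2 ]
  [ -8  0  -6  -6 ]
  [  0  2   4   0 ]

[[1, 0, 3/4, 0], [0, 1, 2, 0], [0, 0, 0, 1], [0, 0, 0, 0]]

Multiply R1 by 1/20.
  [  1  0  3/4  9/10 ]
  [  0  0    0     2 ]
  [ -8  0   -6    -6 ]
  [  0  2    4     0 ]
Add 8 times R1 to R3.
  [ 1  0  3/4  9/10 ]
  [ 0  0    0     2 ]
  [ 0  0    0   6/5 ]
  [ 0  2    4     0 ]
Swap R2 and R4.
  [ 1  0  3/4  9/10 ]
  [ 0  2    4     0 ]
  [ 0  0    0   6/5 ]
  [ 0  0    0     2 ]
Multiply R2 by 1/2.
  [ 1  0  3/4  9/10 ]
  [ 0  1    2     0 ]
  [ 0  0    0   6/5 ]
  [ 0  0    0     2 ]
Multiply R3 by 5/6.
  [ 1  0  3/4  9/10 ]
  [ 0  1    2     0 ]
  [ 0  0    0     1 ]
  [ 0  0    0     2 ]
Subtract 2 times R3 from R4.
  [ 1  0  3/4  9/10 ]
  [ 0  1    2     0 ]
  [ 0  0    0     1 ]
  [ 0  0    0     0 ]
Subtract 9/10 times R3 from R1.
  [ 1  0  3/4  0 ]
  [ 0  1    2  0 ]
  [ 0  0    0  1 ]
  [ 0  0    0  0 ]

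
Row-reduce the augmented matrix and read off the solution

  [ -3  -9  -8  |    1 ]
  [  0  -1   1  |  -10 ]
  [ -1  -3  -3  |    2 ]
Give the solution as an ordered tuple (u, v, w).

Multiply r1 by -1/3.
  [  1   3  8/3  |  -1/3 ]
  [  0  -1    1  |   -10 ]
  [ -1  -3   -3  |     2 ]
Add r1 to r3.
  [ 1   3   8/3  |  -1/3 ]
  [ 0  -1     1  |   -10 ]
  [ 0   0  -1/3  |   5/3 ]
Multiply r2 by -1.
  [ 1  3   8/3  |  -1/3 ]
  [ 0  1    -1  |    10 ]
  [ 0  0  -1/3  |   5/3 ]
Multiply r3 by -3.
  [ 1  3  8/3  |  -1/3 ]
  [ 0  1   -1  |    10 ]
  [ 0  0    1  |    -5 ]
Add r3 to r2.
  [ 1  3  8/3  |  -1/3 ]
  [ 0  1    0  |     5 ]
  [ 0  0    1  |    -5 ]
Subtract 8/3 times r3 from r1.
  [ 1  3  0  |  13 ]
  [ 0  1  0  |   5 ]
  [ 0  0  1  |  -5 ]
Subtract 3 times r2 from r1.
  [ 1  0  0  |  -2 ]
  [ 0  1  0  |   5 ]
  [ 0  0  1  |  -5 ]
Reading off the last column: u = -2, v = 5, w = -5.

(-2, 5, -5)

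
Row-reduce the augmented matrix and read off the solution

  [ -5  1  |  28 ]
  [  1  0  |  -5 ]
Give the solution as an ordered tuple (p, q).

R1 -> -1/5·R1
  [ 1  -1/5  |  -28/5 ]
  [ 1     0  |     -5 ]
R2 -> R2 − R1
  [ 1  -1/5  |  -28/5 ]
  [ 0   1/5  |    3/5 ]
R2 -> 5·R2
  [ 1  -1/5  |  -28/5 ]
  [ 0     1  |      3 ]
R1 -> R1 + 1/5·R2
  [ 1  0  |  -5 ]
  [ 0  1  |   3 ]
Reading off the last column: p = -5, q = 3.

(-5, 3)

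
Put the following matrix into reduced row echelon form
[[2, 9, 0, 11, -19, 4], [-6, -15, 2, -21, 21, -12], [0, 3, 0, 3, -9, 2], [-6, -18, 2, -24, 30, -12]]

R1 -> 1/2·R1
  [  1  9/2  0  11/2  -19/2    2 ]
  [ -6  -15  2   -21     21  -12 ]
  [  0    3  0     3     -9    2 ]
  [ -6  -18  2   -24     30  -12 ]
R2 -> R2 + 6·R1
  [  1  9/2  0  11/2  -19/2    2 ]
  [  0   12  2    12    -36    0 ]
  [  0    3  0     3     -9    2 ]
  [ -6  -18  2   -24     30  -12 ]
R4 -> R4 + 6·R1
  [ 1  9/2  0  11/2  -19/2  2 ]
  [ 0   12  2    12    -36  0 ]
  [ 0    3  0     3     -9  2 ]
  [ 0    9  2     9    -27  0 ]
R2 -> 1/12·R2
  [ 1  9/2    0  11/2  -19/2  2 ]
  [ 0    1  1/6     1     -3  0 ]
  [ 0    3    0     3     -9  2 ]
  [ 0    9    2     9    -27  0 ]
R3 -> R3 − 3·R2
  [ 1  9/2     0  11/2  -19/2  2 ]
  [ 0    1   1/6     1     -3  0 ]
  [ 0    0  -1/2     0      0  2 ]
  [ 0    9     2     9    -27  0 ]
R4 -> R4 − 9·R2
  [ 1  9/2     0  11/2  -19/2  2 ]
  [ 0    1   1/6     1     -3  0 ]
  [ 0    0  -1/2     0      0  2 ]
  [ 0    0   1/2     0      0  0 ]
R3 -> -2·R3
  [ 1  9/2    0  11/2  -19/2   2 ]
  [ 0    1  1/6     1     -3   0 ]
  [ 0    0    1     0      0  -4 ]
  [ 0    0  1/2     0      0   0 ]
R4 -> R4 − 1/2·R3
  [ 1  9/2    0  11/2  -19/2   2 ]
  [ 0    1  1/6     1     -3   0 ]
  [ 0    0    1     0      0  -4 ]
  [ 0    0    0     0      0   2 ]
R4 -> 1/2·R4
  [ 1  9/2    0  11/2  -19/2   2 ]
  [ 0    1  1/6     1     -3   0 ]
  [ 0    0    1     0      0  -4 ]
  [ 0    0    0     0      0   1 ]
R3 -> R3 + 4·R4
  [ 1  9/2    0  11/2  -19/2  2 ]
  [ 0    1  1/6     1     -3  0 ]
  [ 0    0    1     0      0  0 ]
  [ 0    0    0     0      0  1 ]
R1 -> R1 − 2·R4
  [ 1  9/2    0  11/2  -19/2  0 ]
  [ 0    1  1/6     1     -3  0 ]
  [ 0    0    1     0      0  0 ]
  [ 0    0    0     0      0  1 ]
R2 -> R2 − 1/6·R3
  [ 1  9/2  0  11/2  -19/2  0 ]
  [ 0    1  0     1     -3  0 ]
  [ 0    0  1     0      0  0 ]
  [ 0    0  0     0      0  1 ]
R1 -> R1 − 9/2·R2
  [ 1  0  0  1   4  0 ]
  [ 0  1  0  1  -3  0 ]
  [ 0  0  1  0   0  0 ]
  [ 0  0  0  0   0  1 ]

[[1, 0, 0, 1, 4, 0], [0, 1, 0, 1, -3, 0], [0, 0, 1, 0, 0, 0], [0, 0, 0, 0, 0, 1]]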